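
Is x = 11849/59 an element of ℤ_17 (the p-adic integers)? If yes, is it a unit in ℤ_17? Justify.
x ∈ ℤ_17 but not a unit; v_17(x) = 2 > 0

ℤ_17 = {x ∈ ℚ_17 : v_17(x) ≥ 0} and ℤ_17^× = {x ∈ ℤ_17 : v_17(x) = 0}. Here v_17(11849/59) = v_17(num) − v_17(den) = 2; compare against these criteria.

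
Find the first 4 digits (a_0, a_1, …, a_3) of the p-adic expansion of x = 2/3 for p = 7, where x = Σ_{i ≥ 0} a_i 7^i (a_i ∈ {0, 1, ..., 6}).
(a_0, …, a_3) = (3, 2, 2, 2)

v_7(2/3) = 0 (numerator and denominator both coprime to 7), so x ∈ ℤ_7^×. Compute digits iteratively via a_i = x_i mod 7, x_{i+1} = (x_i − a_i)/7, with x_0 = x:
  x_0 = 2/3;  a_0 = 3;  x_1 = (x_0 − 3)/7 = -1/3
  x_1 = -1/3;  a_1 = 2;  x_2 = (x_1 − 2)/7 = -1/3
  x_2 = -1/3;  a_2 = 2;  x_3 = (x_2 − 2)/7 = -1/3
  x_3 = -1/3;  a_3 = 2;  x_4 = (x_3 − 2)/7 = -1/3
Digits: (3, 2, 2, 2).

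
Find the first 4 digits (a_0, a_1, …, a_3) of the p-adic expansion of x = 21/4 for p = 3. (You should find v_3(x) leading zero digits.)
(a_0, …, a_3) = (0, 1, 1, 2)

v_3(21/4) = 1, so a_0 = ... = a_0 = 0. Factor out: x = 3^1 · u with u = 7/4 a unit in ℤ_3. Expand u iteratively via a_{v+i} = u_i mod 3, u_{i+1} = (u_i − a_{v+i})/3:
  u_0 = 7/4;  a_1 = 1;  u_1 = (u_0 − 1)/3 = 1/4
  u_1 = 1/4;  a_2 = 1;  u_2 = (u_1 − 1)/3 = -1/4
  u_2 = -1/4;  a_3 = 2;  u_3 = (u_2 − 2)/3 = -3/4
Digits: (0, 1, 1, 2).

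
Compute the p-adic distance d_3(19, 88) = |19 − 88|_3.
d_3(19, 88) = 1/3

Step 1 — x − y = 19 − 88 = -69. Step 2 — v_3(-69) = 1 (factor: -69 = −(3^1 · 23); the sign does not affect v_p). Step 3 — |x − y|_3 = 3^{-1} = 1/3.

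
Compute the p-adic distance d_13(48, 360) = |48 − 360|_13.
d_13(48, 360) = 1/13

Step 1 — x − y = 48 − 360 = -312. Step 2 — v_13(-312) = 1 (factor: -312 = −(13^1 · 24); the sign does not affect v_p). Step 3 — |x − y|_13 = 13^{-1} = 1/13.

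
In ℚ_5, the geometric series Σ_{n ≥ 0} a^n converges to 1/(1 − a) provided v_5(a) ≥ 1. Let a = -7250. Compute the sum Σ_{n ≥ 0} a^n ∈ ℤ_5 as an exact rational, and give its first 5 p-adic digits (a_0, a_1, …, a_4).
Σ a^n = 1/(1 − a) = 1/7251;  first 5 digits = (1, 0, 0, 2, 3)

v_5(a) = 3 ≥ 1, so the series converges in ℤ_5 to 1/(1 − a) = 1/(1 − (-7250)) = 1/7251. Expand this rational in ℤ_5: compute digits iteratively via d_i = x_i mod 5, x_{i+1} = (x_i − d_i)/5. The first 5 digits are (1, 0, 0, 2, 3).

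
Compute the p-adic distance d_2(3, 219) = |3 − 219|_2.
d_2(3, 219) = 1/8

Step 1 — x − y = 3 − 219 = -216. Step 2 — v_2(-216) = 3 (factor: -216 = −(2^3 · 27); the sign does not affect v_p). Step 3 — |x − y|_2 = 2^{-3} = 1/8.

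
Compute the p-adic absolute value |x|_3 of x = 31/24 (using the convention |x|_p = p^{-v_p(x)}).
|31/24|_3 = 3

Step 1 — compute v_3(x) by factoring powers of 3 out of the numerator and denominator: v_3(31/24) = -1. Step 2 — apply |x|_p = p^{-v_p(x)} = 3^{1} = 3.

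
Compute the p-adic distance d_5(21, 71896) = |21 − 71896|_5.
d_5(21, 71896) = 1/3125

Step 1 — x − y = 21 − 71896 = -71875. Step 2 — v_5(-71875) = 5 (factor: -71875 = −(5^5 · 23); the sign does not affect v_p). Step 3 — |x − y|_5 = 5^{-5} = 1/3125.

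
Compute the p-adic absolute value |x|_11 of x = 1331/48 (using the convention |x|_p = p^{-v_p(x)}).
|1331/48|_11 = 1/1331

Step 1 — compute v_11(x) by factoring powers of 11 out of the numerator and denominator: v_11(1331/48) = 3. Step 2 — apply |x|_p = p^{-v_p(x)} = 11^{-3} = 1/1331.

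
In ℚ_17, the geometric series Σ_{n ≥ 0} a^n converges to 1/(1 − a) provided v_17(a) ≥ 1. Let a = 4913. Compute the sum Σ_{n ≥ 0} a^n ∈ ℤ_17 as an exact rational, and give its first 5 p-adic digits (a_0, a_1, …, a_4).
Σ a^n = 1/(1 − a) = -1/4912;  first 5 digits = (1, 0, 0, 1, 0)

v_17(a) = 3 ≥ 1, so the series converges in ℤ_17 to 1/(1 − a) = 1/(1 − 4913) = -1/4912. Expand this rational in ℤ_17: compute digits iteratively via d_i = x_i mod 17, x_{i+1} = (x_i − d_i)/17. The first 5 digits are (1, 0, 0, 1, 0).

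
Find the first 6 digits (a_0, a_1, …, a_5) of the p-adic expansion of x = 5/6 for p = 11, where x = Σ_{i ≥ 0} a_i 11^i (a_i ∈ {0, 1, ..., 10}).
(a_0, …, a_5) = (10, 1, 9, 1, 9, 1)

v_11(5/6) = 0 (numerator and denominator both coprime to 11), so x ∈ ℤ_11^×. Compute digits iteratively via a_i = x_i mod 11, x_{i+1} = (x_i − a_i)/11, with x_0 = x:
  x_0 = 5/6;  a_0 = 10;  x_1 = (x_0 − 10)/11 = -5/6
  x_1 = -5/6;  a_1 = 1;  x_2 = (x_1 − 1)/11 = -1/6
  x_2 = -1/6;  a_2 = 9;  x_3 = (x_2 − 9)/11 = -5/6
  x_3 = -5/6;  a_3 = 1;  x_4 = (x_3 − 1)/11 = -1/6
  x_4 = -1/6;  a_4 = 9;  x_5 = (x_4 − 9)/11 = -5/6
  x_5 = -5/6;  a_5 = 1;  x_6 = (x_5 − 1)/11 = -1/6
Digits: (10, 1, 9, 1, 9, 1).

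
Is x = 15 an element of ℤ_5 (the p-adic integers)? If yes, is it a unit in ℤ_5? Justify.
x ∈ ℤ_5 but not a unit; v_5(x) = 1 > 0

ℤ_5 = {x ∈ ℚ_5 : v_5(x) ≥ 0} and ℤ_5^× = {x ∈ ℤ_5 : v_5(x) = 0}. Here v_5(15) = v_5(num) − v_5(den) = 1; compare against these criteria.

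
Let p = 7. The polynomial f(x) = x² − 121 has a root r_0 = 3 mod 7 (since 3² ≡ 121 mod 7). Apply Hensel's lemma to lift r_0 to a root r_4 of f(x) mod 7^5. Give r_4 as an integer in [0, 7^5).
r_4 = 16796 (mod 16807)

Hensel's recurrence: r_{i+1} = r_i − f(r_i)·(f′(r_i))^{-1} mod 7^{i+2}, with f′(x) = 2x. Iterate:
  r_0 = 3 (mod 7)
  r_1 = 38 (mod 49)
  r_2 = 332 (mod 343)
  r_3 = 2390 (mod 2401)
  r_4 = 16796 (mod 16807)
Final: r_4 = 16796, and one checks f(r_4) ≡ 0 mod 7^5.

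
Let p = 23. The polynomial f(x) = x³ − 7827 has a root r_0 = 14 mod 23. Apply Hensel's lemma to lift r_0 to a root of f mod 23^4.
r_3 = 55421 (mod 279841)

Hensel: r_{i+1} = r_i − f(r_i)/f′(r_i) mod 23^{i+2}, where f′(x) = 3x². Iterate:
  r_0 = 14 (mod 23)
  r_1 = 405 (mod 529)
  r_2 = 6753 (mod 12167)
  r_3 = 55421 (mod 279841)
Final: r = 55421 with f(r) ≡ 0 mod 23^4.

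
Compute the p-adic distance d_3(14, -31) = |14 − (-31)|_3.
d_3(14, -31) = 1/9

Step 1 — x − y = 14 − (-31) = 45. Step 2 — v_3(45) = 2 (factor: 45 = (3^2 · 5); the sign does not affect v_p). Step 3 — |x − y|_3 = 3^{-2} = 1/9.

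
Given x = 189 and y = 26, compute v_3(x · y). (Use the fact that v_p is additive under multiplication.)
v_3(4914) = 3

v_p(x) = 3 (factor: 189 = 3^3 · 7); v_p(y) = 0 (factor: 26 = 3^0 · 26). Additivity: v_p(xy) = v_p(x) + v_p(y) = 3 + 0 = 3. (Direct check: xy = 4914 = 3^3 · (182).)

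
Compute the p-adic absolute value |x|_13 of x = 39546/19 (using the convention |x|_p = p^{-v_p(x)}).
|39546/19|_13 = 1/2197

Step 1 — compute v_13(x) by factoring powers of 13 out of the numerator and denominator: v_13(39546/19) = 3. Step 2 — apply |x|_p = p^{-v_p(x)} = 13^{-3} = 1/2197.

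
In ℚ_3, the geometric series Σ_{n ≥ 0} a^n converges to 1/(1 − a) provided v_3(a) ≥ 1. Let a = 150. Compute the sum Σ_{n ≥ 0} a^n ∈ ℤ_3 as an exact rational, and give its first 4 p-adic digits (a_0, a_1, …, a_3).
Σ a^n = 1/(1 − a) = -1/149;  first 4 digits = (1, 2, 2, 0)

v_3(a) = 1 ≥ 1, so the series converges in ℤ_3 to 1/(1 − a) = 1/(1 − 150) = -1/149. Expand this rational in ℤ_3: compute digits iteratively via d_i = x_i mod 3, x_{i+1} = (x_i − d_i)/3. The first 4 digits are (1, 2, 2, 0).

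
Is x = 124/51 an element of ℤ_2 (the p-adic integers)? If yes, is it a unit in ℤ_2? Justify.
x ∈ ℤ_2 but not a unit; v_2(x) = 2 > 0

ℤ_2 = {x ∈ ℚ_2 : v_2(x) ≥ 0} and ℤ_2^× = {x ∈ ℤ_2 : v_2(x) = 0}. Here v_2(124/51) = v_2(num) − v_2(den) = 2; compare against these criteria.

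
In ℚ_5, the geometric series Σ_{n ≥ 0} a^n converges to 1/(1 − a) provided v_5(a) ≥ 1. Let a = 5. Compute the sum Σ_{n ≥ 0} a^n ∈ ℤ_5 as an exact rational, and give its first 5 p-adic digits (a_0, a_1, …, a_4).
Σ a^n = 1/(1 − a) = -1/4;  first 5 digits = (1, 1, 1, 1, 1)

v_5(a) = 1 ≥ 1, so the series converges in ℤ_5 to 1/(1 − a) = 1/(1 − 5) = -1/4. Expand this rational in ℤ_5: compute digits iteratively via d_i = x_i mod 5, x_{i+1} = (x_i − d_i)/5. The first 5 digits are (1, 1, 1, 1, 1).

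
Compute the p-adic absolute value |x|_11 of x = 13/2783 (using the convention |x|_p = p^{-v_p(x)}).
|13/2783|_11 = 121

Step 1 — compute v_11(x) by factoring powers of 11 out of the numerator and denominator: v_11(13/2783) = -2. Step 2 — apply |x|_p = p^{-v_p(x)} = 11^{2} = 121.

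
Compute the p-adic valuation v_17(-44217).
v_17(-44217) = 3

v_17(n) is the largest exponent k such that 17^k divides n. Factor out: -44217 = -17^3 · 9. (Sign doesn't affect v_p.) So v_17(-44217) = 3.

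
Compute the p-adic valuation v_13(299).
v_13(299) = 1

v_13(n) is the largest exponent k such that 13^k divides n. Factor out: 299 = 13^1 · 23. (Sign doesn't affect v_p.) So v_13(299) = 1.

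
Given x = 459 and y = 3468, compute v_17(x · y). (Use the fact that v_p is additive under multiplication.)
v_17(1591812) = 3

v_p(x) = 1 (factor: 459 = 17^1 · 27); v_p(y) = 2 (factor: 3468 = 17^2 · 12). Additivity: v_p(xy) = v_p(x) + v_p(y) = 1 + 2 = 3. (Direct check: xy = 1591812 = 17^3 · (324).)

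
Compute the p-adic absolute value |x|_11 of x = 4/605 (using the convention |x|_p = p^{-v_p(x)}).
|4/605|_11 = 121

Step 1 — compute v_11(x) by factoring powers of 11 out of the numerator and denominator: v_11(4/605) = -2. Step 2 — apply |x|_p = p^{-v_p(x)} = 11^{2} = 121.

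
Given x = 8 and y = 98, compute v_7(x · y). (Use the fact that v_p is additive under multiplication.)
v_7(784) = 2

v_p(x) = 0 (factor: 8 = 7^0 · 8); v_p(y) = 2 (factor: 98 = 7^2 · 2). Additivity: v_p(xy) = v_p(x) + v_p(y) = 0 + 2 = 2. (Direct check: xy = 784 = 7^2 · (16).)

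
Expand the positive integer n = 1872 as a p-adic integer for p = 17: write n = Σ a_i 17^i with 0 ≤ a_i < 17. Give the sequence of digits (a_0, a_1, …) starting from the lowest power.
(a_0, a_1, …) = (2, 8, 6)

Repeated division by 17 gives the digits low-to-high: 1872 = 2 + 8·17^1 + 6·17^2. Digit sequence: (2, 8, 6).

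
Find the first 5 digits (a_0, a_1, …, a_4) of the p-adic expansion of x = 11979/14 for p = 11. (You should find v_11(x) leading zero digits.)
(a_0, …, a_4) = (0, 0, 0, 3, 10)

v_11(11979/14) = 3, so a_0 = ... = a_2 = 0. Factor out: x = 11^3 · u with u = 9/14 a unit in ℤ_11. Expand u iteratively via a_{v+i} = u_i mod 11, u_{i+1} = (u_i − a_{v+i})/11:
  u_0 = 9/14;  a_3 = 3;  u_1 = (u_0 − 3)/11 = -3/14
  u_1 = -3/14;  a_4 = 10;  u_2 = (u_1 − 10)/11 = -13/14
Digits: (0, 0, 0, 3, 10).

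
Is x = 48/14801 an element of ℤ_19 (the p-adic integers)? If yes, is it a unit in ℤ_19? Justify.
x ∉ ℤ_19 (v_19(x) = -2 < 0)

ℤ_19 = {x ∈ ℚ_19 : v_19(x) ≥ 0} and ℤ_19^× = {x ∈ ℤ_19 : v_19(x) = 0}. Here v_19(48/14801) = v_19(num) − v_19(den) = -2; compare against these criteria.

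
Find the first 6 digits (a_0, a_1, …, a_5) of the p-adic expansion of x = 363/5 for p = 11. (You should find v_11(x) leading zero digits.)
(a_0, …, a_5) = (0, 0, 5, 4, 4, 4)

v_11(363/5) = 2, so a_0 = ... = a_1 = 0. Factor out: x = 11^2 · u with u = 3/5 a unit in ℤ_11. Expand u iteratively via a_{v+i} = u_i mod 11, u_{i+1} = (u_i − a_{v+i})/11:
  u_0 = 3/5;  a_2 = 5;  u_1 = (u_0 − 5)/11 = -2/5
  u_1 = -2/5;  a_3 = 4;  u_2 = (u_1 − 4)/11 = -2/5
  u_2 = -2/5;  a_4 = 4;  u_3 = (u_2 − 4)/11 = -2/5
  u_3 = -2/5;  a_5 = 4;  u_4 = (u_3 − 4)/11 = -2/5
Digits: (0, 0, 5, 4, 4, 4).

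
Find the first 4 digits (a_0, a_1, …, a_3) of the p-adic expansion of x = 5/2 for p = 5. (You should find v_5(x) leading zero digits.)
(a_0, …, a_3) = (0, 3, 2, 2)

v_5(5/2) = 1, so a_0 = ... = a_0 = 0. Factor out: x = 5^1 · u with u = 1/2 a unit in ℤ_5. Expand u iteratively via a_{v+i} = u_i mod 5, u_{i+1} = (u_i − a_{v+i})/5:
  u_0 = 1/2;  a_1 = 3;  u_1 = (u_0 − 3)/5 = -1/2
  u_1 = -1/2;  a_2 = 2;  u_2 = (u_1 − 2)/5 = -1/2
  u_2 = -1/2;  a_3 = 2;  u_3 = (u_2 − 2)/5 = -1/2
Digits: (0, 3, 2, 2).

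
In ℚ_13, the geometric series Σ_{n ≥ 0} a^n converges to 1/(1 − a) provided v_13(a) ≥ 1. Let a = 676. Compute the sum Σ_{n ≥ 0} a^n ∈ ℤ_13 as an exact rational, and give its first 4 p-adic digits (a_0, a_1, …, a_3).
Σ a^n = 1/(1 − a) = -1/675;  first 4 digits = (1, 0, 4, 0)

v_13(a) = 2 ≥ 1, so the series converges in ℤ_13 to 1/(1 − a) = 1/(1 − 676) = -1/675. Expand this rational in ℤ_13: compute digits iteratively via d_i = x_i mod 13, x_{i+1} = (x_i − d_i)/13. The first 4 digits are (1, 0, 4, 0).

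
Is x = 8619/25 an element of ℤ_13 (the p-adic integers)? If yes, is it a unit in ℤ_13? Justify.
x ∈ ℤ_13 but not a unit; v_13(x) = 2 > 0

ℤ_13 = {x ∈ ℚ_13 : v_13(x) ≥ 0} and ℤ_13^× = {x ∈ ℤ_13 : v_13(x) = 0}. Here v_13(8619/25) = v_13(num) − v_13(den) = 2; compare against these criteria.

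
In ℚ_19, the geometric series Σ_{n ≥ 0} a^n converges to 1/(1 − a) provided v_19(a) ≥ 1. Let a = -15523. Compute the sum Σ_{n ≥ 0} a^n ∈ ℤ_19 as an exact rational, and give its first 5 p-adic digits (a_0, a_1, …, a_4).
Σ a^n = 1/(1 − a) = 1/15524;  first 5 digits = (1, 0, 14, 16, 5)

v_19(a) = 2 ≥ 1, so the series converges in ℤ_19 to 1/(1 − a) = 1/(1 − (-15523)) = 1/15524. Expand this rational in ℤ_19: compute digits iteratively via d_i = x_i mod 19, x_{i+1} = (x_i − d_i)/19. The first 5 digits are (1, 0, 14, 16, 5).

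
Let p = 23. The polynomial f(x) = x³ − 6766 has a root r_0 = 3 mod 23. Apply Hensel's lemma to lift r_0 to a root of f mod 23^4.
r_3 = 18219 (mod 279841)

Hensel: r_{i+1} = r_i − f(r_i)/f′(r_i) mod 23^{i+2}, where f′(x) = 3x². Iterate:
  r_0 = 3 (mod 23)
  r_1 = 233 (mod 529)
  r_2 = 6052 (mod 12167)
  r_3 = 18219 (mod 279841)
Final: r = 18219 with f(r) ≡ 0 mod 23^4.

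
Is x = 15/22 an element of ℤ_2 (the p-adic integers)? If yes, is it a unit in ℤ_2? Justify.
x ∉ ℤ_2 (v_2(x) = -1 < 0)

ℤ_2 = {x ∈ ℚ_2 : v_2(x) ≥ 0} and ℤ_2^× = {x ∈ ℤ_2 : v_2(x) = 0}. Here v_2(15/22) = v_2(num) − v_2(den) = -1; compare against these criteria.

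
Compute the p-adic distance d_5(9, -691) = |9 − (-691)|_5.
d_5(9, -691) = 1/25

Step 1 — x − y = 9 − (-691) = 700. Step 2 — v_5(700) = 2 (factor: 700 = (5^2 · 28); the sign does not affect v_p). Step 3 — |x − y|_5 = 5^{-2} = 1/25.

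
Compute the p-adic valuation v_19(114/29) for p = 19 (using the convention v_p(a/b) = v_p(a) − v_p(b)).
v_19(114/29) = 1

Factor powers of 19 from the numerator and denominator of the reduced fraction: 114 = 19^1 · 6 and 29 = 19^0 · 29. Apply v_p(a/b) = v_p(a) − v_p(b): v_19(114/29) = 1 − 0 = 1.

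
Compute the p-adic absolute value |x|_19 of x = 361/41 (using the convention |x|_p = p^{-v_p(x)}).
|361/41|_19 = 1/361

Step 1 — compute v_19(x) by factoring powers of 19 out of the numerator and denominator: v_19(361/41) = 2. Step 2 — apply |x|_p = p^{-v_p(x)} = 19^{-2} = 1/361.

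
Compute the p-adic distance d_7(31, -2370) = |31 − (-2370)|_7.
d_7(31, -2370) = 1/2401

Step 1 — x − y = 31 − (-2370) = 2401. Step 2 — v_7(2401) = 4 (factor: 2401 = (7^4 · 1); the sign does not affect v_p). Step 3 — |x − y|_7 = 7^{-4} = 1/2401.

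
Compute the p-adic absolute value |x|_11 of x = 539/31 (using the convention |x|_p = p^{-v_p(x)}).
|539/31|_11 = 1/11

Step 1 — compute v_11(x) by factoring powers of 11 out of the numerator and denominator: v_11(539/31) = 1. Step 2 — apply |x|_p = p^{-v_p(x)} = 11^{-1} = 1/11.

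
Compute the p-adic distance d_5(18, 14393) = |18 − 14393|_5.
d_5(18, 14393) = 1/625

Step 1 — x − y = 18 − 14393 = -14375. Step 2 — v_5(-14375) = 4 (factor: -14375 = −(5^4 · 23); the sign does not affect v_p). Step 3 — |x − y|_5 = 5^{-4} = 1/625.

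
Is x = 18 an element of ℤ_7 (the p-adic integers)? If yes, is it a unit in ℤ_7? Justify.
x ∈ ℤ_7^× (unit); v_7(x) = 0

ℤ_7 = {x ∈ ℚ_7 : v_7(x) ≥ 0} and ℤ_7^× = {x ∈ ℤ_7 : v_7(x) = 0}. Here v_7(18) = v_7(num) − v_7(den) = 0; compare against these criteria.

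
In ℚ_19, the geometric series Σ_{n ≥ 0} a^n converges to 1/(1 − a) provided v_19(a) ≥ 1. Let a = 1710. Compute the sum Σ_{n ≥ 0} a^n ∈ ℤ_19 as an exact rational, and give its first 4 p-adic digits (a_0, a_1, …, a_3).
Σ a^n = 1/(1 − a) = -1/1709;  first 4 digits = (1, 14, 10, 16)

v_19(a) = 1 ≥ 1, so the series converges in ℤ_19 to 1/(1 − a) = 1/(1 − 1710) = -1/1709. Expand this rational in ℤ_19: compute digits iteratively via d_i = x_i mod 19, x_{i+1} = (x_i − d_i)/19. The first 4 digits are (1, 14, 10, 16).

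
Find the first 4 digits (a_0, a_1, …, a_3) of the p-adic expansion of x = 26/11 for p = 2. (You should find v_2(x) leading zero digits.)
(a_0, …, a_3) = (0, 1, 1, 1)

v_2(26/11) = 1, so a_0 = ... = a_0 = 0. Factor out: x = 2^1 · u with u = 13/11 a unit in ℤ_2. Expand u iteratively via a_{v+i} = u_i mod 2, u_{i+1} = (u_i − a_{v+i})/2:
  u_0 = 13/11;  a_1 = 1;  u_1 = (u_0 − 1)/2 = 1/11
  u_1 = 1/11;  a_2 = 1;  u_2 = (u_1 − 1)/2 = -5/11
  u_2 = -5/11;  a_3 = 1;  u_3 = (u_2 − 1)/2 = -8/11
Digits: (0, 1, 1, 1).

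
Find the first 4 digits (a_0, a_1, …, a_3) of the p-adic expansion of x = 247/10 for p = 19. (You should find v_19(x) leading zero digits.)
(a_0, …, a_3) = (0, 7, 13, 5)

v_19(247/10) = 1, so a_0 = ... = a_0 = 0. Factor out: x = 19^1 · u with u = 13/10 a unit in ℤ_19. Expand u iteratively via a_{v+i} = u_i mod 19, u_{i+1} = (u_i − a_{v+i})/19:
  u_0 = 13/10;  a_1 = 7;  u_1 = (u_0 − 7)/19 = -3/10
  u_1 = -3/10;  a_2 = 13;  u_2 = (u_1 − 13)/19 = -7/10
  u_2 = -7/10;  a_3 = 5;  u_3 = (u_2 − 5)/19 = -3/10
Digits: (0, 7, 13, 5).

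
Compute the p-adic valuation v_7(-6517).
v_7(-6517) = 3

v_7(n) is the largest exponent k such that 7^k divides n. Factor out: -6517 = -7^3 · 19. (Sign doesn't affect v_p.) So v_7(-6517) = 3.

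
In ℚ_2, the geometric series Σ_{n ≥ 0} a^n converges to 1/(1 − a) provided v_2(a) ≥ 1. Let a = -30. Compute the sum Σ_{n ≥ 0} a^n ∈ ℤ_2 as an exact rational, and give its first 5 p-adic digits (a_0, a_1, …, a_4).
Σ a^n = 1/(1 − a) = 1/31;  first 5 digits = (1, 1, 1, 1, 1)

v_2(a) = 1 ≥ 1, so the series converges in ℤ_2 to 1/(1 − a) = 1/(1 − (-30)) = 1/31. Expand this rational in ℤ_2: compute digits iteratively via d_i = x_i mod 2, x_{i+1} = (x_i − d_i)/2. The first 5 digits are (1, 1, 1, 1, 1).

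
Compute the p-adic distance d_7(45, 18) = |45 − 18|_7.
d_7(45, 18) = 1

Step 1 — x − y = 45 − 18 = 27. Step 2 — v_7(27) = 0 (factor: 27 = (7^0 · 27); the sign does not affect v_p). Step 3 — |x − y|_7 = 7^{0} = 1.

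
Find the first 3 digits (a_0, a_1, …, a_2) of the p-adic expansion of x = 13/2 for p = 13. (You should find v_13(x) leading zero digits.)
(a_0, …, a_2) = (0, 7, 6)

v_13(13/2) = 1, so a_0 = ... = a_0 = 0. Factor out: x = 13^1 · u with u = 1/2 a unit in ℤ_13. Expand u iteratively via a_{v+i} = u_i mod 13, u_{i+1} = (u_i − a_{v+i})/13:
  u_0 = 1/2;  a_1 = 7;  u_1 = (u_0 − 7)/13 = -1/2
  u_1 = -1/2;  a_2 = 6;  u_2 = (u_1 − 6)/13 = -1/2
Digits: (0, 7, 6).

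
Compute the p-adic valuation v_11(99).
v_11(99) = 1

v_11(n) is the largest exponent k such that 11^k divides n. Factor out: 99 = 11^1 · 9. (Sign doesn't affect v_p.) So v_11(99) = 1.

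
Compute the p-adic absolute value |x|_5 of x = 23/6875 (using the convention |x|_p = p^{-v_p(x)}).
|23/6875|_5 = 625

Step 1 — compute v_5(x) by factoring powers of 5 out of the numerator and denominator: v_5(23/6875) = -4. Step 2 — apply |x|_p = p^{-v_p(x)} = 5^{4} = 625.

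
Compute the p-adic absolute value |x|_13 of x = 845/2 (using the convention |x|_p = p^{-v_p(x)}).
|845/2|_13 = 1/169

Step 1 — compute v_13(x) by factoring powers of 13 out of the numerator and denominator: v_13(845/2) = 2. Step 2 — apply |x|_p = p^{-v_p(x)} = 13^{-2} = 1/169.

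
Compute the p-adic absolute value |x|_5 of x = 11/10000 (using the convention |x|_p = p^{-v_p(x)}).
|11/10000|_5 = 625

Step 1 — compute v_5(x) by factoring powers of 5 out of the numerator and denominator: v_5(11/10000) = -4. Step 2 — apply |x|_p = p^{-v_p(x)} = 5^{4} = 625.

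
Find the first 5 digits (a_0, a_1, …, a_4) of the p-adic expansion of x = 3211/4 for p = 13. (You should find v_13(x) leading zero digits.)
(a_0, …, a_4) = (0, 0, 8, 3, 3)

v_13(3211/4) = 2, so a_0 = ... = a_1 = 0. Factor out: x = 13^2 · u with u = 19/4 a unit in ℤ_13. Expand u iteratively via a_{v+i} = u_i mod 13, u_{i+1} = (u_i − a_{v+i})/13:
  u_0 = 19/4;  a_2 = 8;  u_1 = (u_0 − 8)/13 = -1/4
  u_1 = -1/4;  a_3 = 3;  u_2 = (u_1 − 3)/13 = -1/4
  u_2 = -1/4;  a_4 = 3;  u_3 = (u_2 − 3)/13 = -1/4
Digits: (0, 0, 8, 3, 3).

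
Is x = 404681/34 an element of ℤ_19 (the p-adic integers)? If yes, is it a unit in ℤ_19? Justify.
x ∈ ℤ_19 but not a unit; v_19(x) = 3 > 0

ℤ_19 = {x ∈ ℚ_19 : v_19(x) ≥ 0} and ℤ_19^× = {x ∈ ℤ_19 : v_19(x) = 0}. Here v_19(404681/34) = v_19(num) − v_19(den) = 3; compare against these criteria.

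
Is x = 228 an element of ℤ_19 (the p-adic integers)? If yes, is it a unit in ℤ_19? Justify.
x ∈ ℤ_19 but not a unit; v_19(x) = 1 > 0

ℤ_19 = {x ∈ ℚ_19 : v_19(x) ≥ 0} and ℤ_19^× = {x ∈ ℤ_19 : v_19(x) = 0}. Here v_19(228) = v_19(num) − v_19(den) = 1; compare against these criteria.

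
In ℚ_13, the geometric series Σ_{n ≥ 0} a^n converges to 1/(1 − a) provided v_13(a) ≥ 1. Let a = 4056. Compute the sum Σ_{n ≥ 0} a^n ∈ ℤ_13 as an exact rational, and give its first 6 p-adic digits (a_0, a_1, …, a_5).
Σ a^n = 1/(1 − a) = -1/4055;  first 6 digits = (1, 0, 11, 1, 4, 5)

v_13(a) = 2 ≥ 1, so the series converges in ℤ_13 to 1/(1 − a) = 1/(1 − 4056) = -1/4055. Expand this rational in ℤ_13: compute digits iteratively via d_i = x_i mod 13, x_{i+1} = (x_i − d_i)/13. The first 6 digits are (1, 0, 11, 1, 4, 5).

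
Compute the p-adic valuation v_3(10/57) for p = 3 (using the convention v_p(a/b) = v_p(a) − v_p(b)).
v_3(10/57) = -1

Factor powers of 3 from the numerator and denominator of the reduced fraction: 10 = 3^0 · 10 and 57 = 3^1 · 19. Apply v_p(a/b) = v_p(a) − v_p(b): v_3(10/57) = 0 − 1 = -1.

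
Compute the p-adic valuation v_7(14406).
v_7(14406) = 4

v_7(n) is the largest exponent k such that 7^k divides n. Factor out: 14406 = 7^4 · 6. (Sign doesn't affect v_p.) So v_7(14406) = 4.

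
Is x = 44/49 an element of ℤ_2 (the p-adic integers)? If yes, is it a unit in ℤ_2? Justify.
x ∈ ℤ_2 but not a unit; v_2(x) = 2 > 0

ℤ_2 = {x ∈ ℚ_2 : v_2(x) ≥ 0} and ℤ_2^× = {x ∈ ℤ_2 : v_2(x) = 0}. Here v_2(44/49) = v_2(num) − v_2(den) = 2; compare against these criteria.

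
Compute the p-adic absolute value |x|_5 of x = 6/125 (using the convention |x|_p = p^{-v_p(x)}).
|6/125|_5 = 125

Step 1 — compute v_5(x) by factoring powers of 5 out of the numerator and denominator: v_5(6/125) = -3. Step 2 — apply |x|_p = p^{-v_p(x)} = 5^{3} = 125.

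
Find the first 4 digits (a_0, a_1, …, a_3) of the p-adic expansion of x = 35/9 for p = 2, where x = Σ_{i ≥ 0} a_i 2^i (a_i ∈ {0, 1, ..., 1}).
(a_0, …, a_3) = (1, 1, 0, 1)

v_2(35/9) = 0 (numerator and denominator both coprime to 2), so x ∈ ℤ_2^×. Compute digits iteratively via a_i = x_i mod 2, x_{i+1} = (x_i − a_i)/2, with x_0 = x:
  x_0 = 35/9;  a_0 = 1;  x_1 = (x_0 − 1)/2 = 13/9
  x_1 = 13/9;  a_1 = 1;  x_2 = (x_1 − 1)/2 = 2/9
  x_2 = 2/9;  a_2 = 0;  x_3 = (x_2 − 0)/2 = 1/9
  x_3 = 1/9;  a_3 = 1;  x_4 = (x_3 − 1)/2 = -4/9
Digits: (1, 1, 0, 1).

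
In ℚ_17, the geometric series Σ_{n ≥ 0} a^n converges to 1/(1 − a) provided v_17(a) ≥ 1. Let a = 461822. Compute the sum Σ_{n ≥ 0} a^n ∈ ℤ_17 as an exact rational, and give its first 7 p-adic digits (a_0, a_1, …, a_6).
Σ a^n = 1/(1 − a) = -1/461821;  first 7 digits = (1, 0, 0, 9, 5, 0, 13)

v_17(a) = 3 ≥ 1, so the series converges in ℤ_17 to 1/(1 − a) = 1/(1 − 461822) = -1/461821. Expand this rational in ℤ_17: compute digits iteratively via d_i = x_i mod 17, x_{i+1} = (x_i − d_i)/17. The first 7 digits are (1, 0, 0, 9, 5, 0, 13).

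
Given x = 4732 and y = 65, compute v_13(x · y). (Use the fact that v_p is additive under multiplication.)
v_13(307580) = 3

v_p(x) = 2 (factor: 4732 = 13^2 · 28); v_p(y) = 1 (factor: 65 = 13^1 · 5). Additivity: v_p(xy) = v_p(x) + v_p(y) = 2 + 1 = 3. (Direct check: xy = 307580 = 13^3 · (140).)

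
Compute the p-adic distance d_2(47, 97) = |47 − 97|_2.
d_2(47, 97) = 1/2

Step 1 — x − y = 47 − 97 = -50. Step 2 — v_2(-50) = 1 (factor: -50 = −(2^1 · 25); the sign does not affect v_p). Step 3 — |x − y|_2 = 2^{-1} = 1/2.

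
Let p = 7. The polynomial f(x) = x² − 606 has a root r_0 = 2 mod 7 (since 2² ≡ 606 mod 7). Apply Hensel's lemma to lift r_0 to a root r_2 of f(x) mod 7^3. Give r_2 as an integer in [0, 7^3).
r_2 = 128 (mod 343)

Hensel's recurrence: r_{i+1} = r_i − f(r_i)·(f′(r_i))^{-1} mod 7^{i+2}, with f′(x) = 2x. Iterate:
  r_0 = 2 (mod 7)
  r_1 = 30 (mod 49)
  r_2 = 128 (mod 343)
Final: r_2 = 128, and one checks f(r_2) ≡ 0 mod 7^3.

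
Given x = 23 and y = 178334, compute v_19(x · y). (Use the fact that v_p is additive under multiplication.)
v_19(4101682) = 3

v_p(x) = 0 (factor: 23 = 19^0 · 23); v_p(y) = 3 (factor: 178334 = 19^3 · 26). Additivity: v_p(xy) = v_p(x) + v_p(y) = 0 + 3 = 3. (Direct check: xy = 4101682 = 19^3 · (598).)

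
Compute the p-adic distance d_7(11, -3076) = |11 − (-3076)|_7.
d_7(11, -3076) = 1/343

Step 1 — x − y = 11 − (-3076) = 3087. Step 2 — v_7(3087) = 3 (factor: 3087 = (7^3 · 9); the sign does not affect v_p). Step 3 — |x − y|_7 = 7^{-3} = 1/343.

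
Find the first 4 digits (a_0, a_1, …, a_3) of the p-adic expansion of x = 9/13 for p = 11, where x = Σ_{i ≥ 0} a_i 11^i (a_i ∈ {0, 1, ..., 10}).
(a_0, …, a_3) = (10, 0, 5, 8)

v_11(9/13) = 0 (numerator and denominator both coprime to 11), so x ∈ ℤ_11^×. Compute digits iteratively via a_i = x_i mod 11, x_{i+1} = (x_i − a_i)/11, with x_0 = x:
  x_0 = 9/13;  a_0 = 10;  x_1 = (x_0 − 10)/11 = -11/13
  x_1 = -11/13;  a_1 = 0;  x_2 = (x_1 − 0)/11 = -1/13
  x_2 = -1/13;  a_2 = 5;  x_3 = (x_2 − 5)/11 = -6/13
  x_3 = -6/13;  a_3 = 8;  x_4 = (x_3 − 8)/11 = -10/13
Digits: (10, 0, 5, 8).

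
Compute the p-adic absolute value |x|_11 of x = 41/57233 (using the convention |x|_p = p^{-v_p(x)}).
|41/57233|_11 = 1331

Step 1 — compute v_11(x) by factoring powers of 11 out of the numerator and denominator: v_11(41/57233) = -3. Step 2 — apply |x|_p = p^{-v_p(x)} = 11^{3} = 1331.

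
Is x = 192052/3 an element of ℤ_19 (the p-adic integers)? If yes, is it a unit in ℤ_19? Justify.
x ∈ ℤ_19 but not a unit; v_19(x) = 3 > 0

ℤ_19 = {x ∈ ℚ_19 : v_19(x) ≥ 0} and ℤ_19^× = {x ∈ ℤ_19 : v_19(x) = 0}. Here v_19(192052/3) = v_19(num) − v_19(den) = 3; compare against these criteria.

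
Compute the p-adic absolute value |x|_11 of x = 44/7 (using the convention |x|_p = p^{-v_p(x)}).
|44/7|_11 = 1/11

Step 1 — compute v_11(x) by factoring powers of 11 out of the numerator and denominator: v_11(44/7) = 1. Step 2 — apply |x|_p = p^{-v_p(x)} = 11^{-1} = 1/11.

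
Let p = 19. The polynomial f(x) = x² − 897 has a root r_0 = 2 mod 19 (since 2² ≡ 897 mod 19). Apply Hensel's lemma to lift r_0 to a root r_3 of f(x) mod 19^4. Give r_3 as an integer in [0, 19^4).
r_3 = 23239 (mod 130321)

Hensel's recurrence: r_{i+1} = r_i − f(r_i)·(f′(r_i))^{-1} mod 19^{i+2}, with f′(x) = 2x. Iterate:
  r_0 = 2 (mod 19)
  r_1 = 135 (mod 361)
  r_2 = 2662 (mod 6859)
  r_3 = 23239 (mod 130321)
Final: r_3 = 23239, and one checks f(r_3) ≡ 0 mod 19^4.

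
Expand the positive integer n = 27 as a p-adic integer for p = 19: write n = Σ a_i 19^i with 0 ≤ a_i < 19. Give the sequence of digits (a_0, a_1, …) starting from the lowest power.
(a_0, a_1, …) = (8, 1)

Repeated division by 19 gives the digits low-to-high: 27 = 8 + 1·19^1. Digit sequence: (8, 1).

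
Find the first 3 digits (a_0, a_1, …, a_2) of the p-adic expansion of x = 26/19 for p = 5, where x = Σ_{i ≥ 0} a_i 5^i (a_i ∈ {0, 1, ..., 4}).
(a_0, …, a_2) = (4, 0, 2)

v_5(26/19) = 0 (numerator and denominator both coprime to 5), so x ∈ ℤ_5^×. Compute digits iteratively via a_i = x_i mod 5, x_{i+1} = (x_i − a_i)/5, with x_0 = x:
  x_0 = 26/19;  a_0 = 4;  x_1 = (x_0 − 4)/5 = -10/19
  x_1 = -10/19;  a_1 = 0;  x_2 = (x_1 − 0)/5 = -2/19
  x_2 = -2/19;  a_2 = 2;  x_3 = (x_2 − 2)/5 = -8/19
Digits: (4, 0, 2).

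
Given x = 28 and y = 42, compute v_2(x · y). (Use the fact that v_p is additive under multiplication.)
v_2(1176) = 3

v_p(x) = 2 (factor: 28 = 2^2 · 7); v_p(y) = 1 (factor: 42 = 2^1 · 21). Additivity: v_p(xy) = v_p(x) + v_p(y) = 2 + 1 = 3. (Direct check: xy = 1176 = 2^3 · (147).)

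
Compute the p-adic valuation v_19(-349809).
v_19(-349809) = 3

v_19(n) is the largest exponent k such that 19^k divides n. Factor out: -349809 = -19^3 · 51. (Sign doesn't affect v_p.) So v_19(-349809) = 3.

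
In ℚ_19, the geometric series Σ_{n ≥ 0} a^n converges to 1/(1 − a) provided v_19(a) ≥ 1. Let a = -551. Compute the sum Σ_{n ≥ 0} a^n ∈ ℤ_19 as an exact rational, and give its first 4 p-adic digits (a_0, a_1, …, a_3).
Σ a^n = 1/(1 − a) = 1/552;  first 4 digits = (1, 9, 3, 13)

v_19(a) = 1 ≥ 1, so the series converges in ℤ_19 to 1/(1 − a) = 1/(1 − (-551)) = 1/552. Expand this rational in ℤ_19: compute digits iteratively via d_i = x_i mod 19, x_{i+1} = (x_i − d_i)/19. The first 4 digits are (1, 9, 3, 13).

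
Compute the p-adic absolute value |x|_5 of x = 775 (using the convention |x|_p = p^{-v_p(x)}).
|775|_5 = 1/25

Step 1 — compute v_5(x) by factoring powers of 5 out of the numerator and denominator: v_5(775) = 2. Step 2 — apply |x|_p = p^{-v_p(x)} = 5^{-2} = 1/25.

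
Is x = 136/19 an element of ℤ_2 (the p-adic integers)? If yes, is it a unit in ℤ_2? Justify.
x ∈ ℤ_2 but not a unit; v_2(x) = 3 > 0

ℤ_2 = {x ∈ ℚ_2 : v_2(x) ≥ 0} and ℤ_2^× = {x ∈ ℤ_2 : v_2(x) = 0}. Here v_2(136/19) = v_2(num) − v_2(den) = 3; compare against these criteria.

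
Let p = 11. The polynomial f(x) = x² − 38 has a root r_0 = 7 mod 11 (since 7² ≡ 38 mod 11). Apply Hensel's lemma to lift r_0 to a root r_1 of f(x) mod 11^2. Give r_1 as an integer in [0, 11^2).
r_1 = 84 (mod 121)

Hensel's recurrence: r_{i+1} = r_i − f(r_i)·(f′(r_i))^{-1} mod 11^{i+2}, with f′(x) = 2x. Iterate:
  r_0 = 7 (mod 11)
  r_1 = 84 (mod 121)
Final: r_1 = 84, and one checks f(r_1) ≡ 0 mod 11^2.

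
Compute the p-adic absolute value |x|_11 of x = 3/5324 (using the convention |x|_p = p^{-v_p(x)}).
|3/5324|_11 = 1331

Step 1 — compute v_11(x) by factoring powers of 11 out of the numerator and denominator: v_11(3/5324) = -3. Step 2 — apply |x|_p = p^{-v_p(x)} = 11^{3} = 1331.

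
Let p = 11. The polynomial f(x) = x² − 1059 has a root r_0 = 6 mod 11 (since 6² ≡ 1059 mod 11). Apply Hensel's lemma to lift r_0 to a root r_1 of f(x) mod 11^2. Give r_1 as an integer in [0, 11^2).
r_1 = 61 (mod 121)

Hensel's recurrence: r_{i+1} = r_i − f(r_i)·(f′(r_i))^{-1} mod 11^{i+2}, with f′(x) = 2x. Iterate:
  r_0 = 6 (mod 11)
  r_1 = 61 (mod 121)
Final: r_1 = 61, and one checks f(r_1) ≡ 0 mod 11^2.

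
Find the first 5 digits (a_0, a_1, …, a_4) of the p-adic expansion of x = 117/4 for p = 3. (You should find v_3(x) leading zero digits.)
(a_0, …, a_4) = (0, 0, 1, 0, 1)

v_3(117/4) = 2, so a_0 = ... = a_1 = 0. Factor out: x = 3^2 · u with u = 13/4 a unit in ℤ_3. Expand u iteratively via a_{v+i} = u_i mod 3, u_{i+1} = (u_i − a_{v+i})/3:
  u_0 = 13/4;  a_2 = 1;  u_1 = (u_0 − 1)/3 = 3/4
  u_1 = 3/4;  a_3 = 0;  u_2 = (u_1 − 0)/3 = 1/4
  u_2 = 1/4;  a_4 = 1;  u_3 = (u_2 − 1)/3 = -1/4
Digits: (0, 0, 1, 0, 1).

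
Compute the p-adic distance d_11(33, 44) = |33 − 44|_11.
d_11(33, 44) = 1/11

Step 1 — x − y = 33 − 44 = -11. Step 2 — v_11(-11) = 1 (factor: -11 = −(11^1 · 1); the sign does not affect v_p). Step 3 — |x − y|_11 = 11^{-1} = 1/11.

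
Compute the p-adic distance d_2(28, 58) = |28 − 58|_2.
d_2(28, 58) = 1/2

Step 1 — x − y = 28 − 58 = -30. Step 2 — v_2(-30) = 1 (factor: -30 = −(2^1 · 15); the sign does not affect v_p). Step 3 — |x − y|_2 = 2^{-1} = 1/2.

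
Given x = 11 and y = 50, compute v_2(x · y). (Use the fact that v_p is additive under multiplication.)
v_2(550) = 1

v_p(x) = 0 (factor: 11 = 2^0 · 11); v_p(y) = 1 (factor: 50 = 2^1 · 25). Additivity: v_p(xy) = v_p(x) + v_p(y) = 0 + 1 = 1. (Direct check: xy = 550 = 2^1 · (275).)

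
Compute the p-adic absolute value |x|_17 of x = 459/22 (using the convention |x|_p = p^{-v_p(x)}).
|459/22|_17 = 1/17

Step 1 — compute v_17(x) by factoring powers of 17 out of the numerator and denominator: v_17(459/22) = 1. Step 2 — apply |x|_p = p^{-v_p(x)} = 17^{-1} = 1/17.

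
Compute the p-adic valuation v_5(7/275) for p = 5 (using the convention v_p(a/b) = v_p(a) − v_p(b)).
v_5(7/275) = -2

Factor powers of 5 from the numerator and denominator of the reduced fraction: 7 = 5^0 · 7 and 275 = 5^2 · 11. Apply v_p(a/b) = v_p(a) − v_p(b): v_5(7/275) = 0 − 2 = -2.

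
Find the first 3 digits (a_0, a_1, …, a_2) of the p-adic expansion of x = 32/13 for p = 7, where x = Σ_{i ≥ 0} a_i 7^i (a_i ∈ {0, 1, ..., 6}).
(a_0, …, a_2) = (3, 1, 2)

v_7(32/13) = 0 (numerator and denominator both coprime to 7), so x ∈ ℤ_7^×. Compute digits iteratively via a_i = x_i mod 7, x_{i+1} = (x_i − a_i)/7, with x_0 = x:
  x_0 = 32/13;  a_0 = 3;  x_1 = (x_0 − 3)/7 = -1/13
  x_1 = -1/13;  a_1 = 1;  x_2 = (x_1 − 1)/7 = -2/13
  x_2 = -2/13;  a_2 = 2;  x_3 = (x_2 − 2)/7 = -4/13
Digits: (3, 1, 2).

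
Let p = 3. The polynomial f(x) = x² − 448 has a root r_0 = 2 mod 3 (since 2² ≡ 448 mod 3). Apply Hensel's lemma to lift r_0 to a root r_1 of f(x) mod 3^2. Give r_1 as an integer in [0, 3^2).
r_1 = 5 (mod 9)

Hensel's recurrence: r_{i+1} = r_i − f(r_i)·(f′(r_i))^{-1} mod 3^{i+2}, with f′(x) = 2x. Iterate:
  r_0 = 2 (mod 3)
  r_1 = 5 (mod 9)
Final: r_1 = 5, and one checks f(r_1) ≡ 0 mod 3^2.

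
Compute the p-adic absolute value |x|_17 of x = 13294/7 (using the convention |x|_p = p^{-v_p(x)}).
|13294/7|_17 = 1/289

Step 1 — compute v_17(x) by factoring powers of 17 out of the numerator and denominator: v_17(13294/7) = 2. Step 2 — apply |x|_p = p^{-v_p(x)} = 17^{-2} = 1/289.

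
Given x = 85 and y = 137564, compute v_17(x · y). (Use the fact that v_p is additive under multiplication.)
v_17(11692940) = 4

v_p(x) = 1 (factor: 85 = 17^1 · 5); v_p(y) = 3 (factor: 137564 = 17^3 · 28). Additivity: v_p(xy) = v_p(x) + v_p(y) = 1 + 3 = 4. (Direct check: xy = 11692940 = 17^4 · (140).)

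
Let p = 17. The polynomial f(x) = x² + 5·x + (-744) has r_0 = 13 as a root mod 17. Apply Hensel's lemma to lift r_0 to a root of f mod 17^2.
r_1 = 132 (mod 289)

Hensel: r_{i+1} = r_i − f(r_i)·(f′(r_i))^{-1} mod 17^{i+2}, f′(x) = 2x + 5. Iterate:
  r_0 = 13 (mod 17)
  r_1 = 132 (mod 289)
Final: r = 132 satisfies f(r) ≡ 0 mod 17^2.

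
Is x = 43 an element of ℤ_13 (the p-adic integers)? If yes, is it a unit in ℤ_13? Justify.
x ∈ ℤ_13^× (unit); v_13(x) = 0

ℤ_13 = {x ∈ ℚ_13 : v_13(x) ≥ 0} and ℤ_13^× = {x ∈ ℤ_13 : v_13(x) = 0}. Here v_13(43) = v_13(num) − v_13(den) = 0; compare against these criteria.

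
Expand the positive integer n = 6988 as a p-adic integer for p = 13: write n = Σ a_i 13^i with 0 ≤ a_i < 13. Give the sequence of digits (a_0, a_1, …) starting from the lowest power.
(a_0, a_1, …) = (7, 4, 2, 3)

Repeated division by 13 gives the digits low-to-high: 6988 = 7 + 4·13^1 + 2·13^2 + 3·13^3. Digit sequence: (7, 4, 2, 3).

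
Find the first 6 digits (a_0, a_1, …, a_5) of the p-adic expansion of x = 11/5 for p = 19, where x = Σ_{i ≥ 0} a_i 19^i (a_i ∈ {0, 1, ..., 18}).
(a_0, …, a_5) = (6, 15, 3, 15, 3, 15)

v_19(11/5) = 0 (numerator and denominator both coprime to 19), so x ∈ ℤ_19^×. Compute digits iteratively via a_i = x_i mod 19, x_{i+1} = (x_i − a_i)/19, with x_0 = x:
  x_0 = 11/5;  a_0 = 6;  x_1 = (x_0 − 6)/19 = -1/5
  x_1 = -1/5;  a_1 = 15;  x_2 = (x_1 − 15)/19 = -4/5
  x_2 = -4/5;  a_2 = 3;  x_3 = (x_2 − 3)/19 = -1/5
  x_3 = -1/5;  a_3 = 15;  x_4 = (x_3 − 15)/19 = -4/5
  x_4 = -4/5;  a_4 = 3;  x_5 = (x_4 − 3)/19 = -1/5
  x_5 = -1/5;  a_5 = 15;  x_6 = (x_5 − 15)/19 = -4/5
Digits: (6, 15, 3, 15, 3, 15).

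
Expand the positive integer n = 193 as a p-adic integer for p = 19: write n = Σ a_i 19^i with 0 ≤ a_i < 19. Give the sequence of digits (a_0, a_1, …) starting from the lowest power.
(a_0, a_1, …) = (3, 10)

Repeated division by 19 gives the digits low-to-high: 193 = 3 + 10·19^1. Digit sequence: (3, 10).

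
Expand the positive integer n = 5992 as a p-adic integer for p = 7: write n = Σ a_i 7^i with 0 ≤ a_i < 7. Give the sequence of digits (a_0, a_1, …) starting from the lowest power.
(a_0, a_1, …) = (0, 2, 3, 3, 2)

Repeated division by 7 gives the digits low-to-high: 5992 = 2·7^1 + 3·7^2 + 3·7^3 + 2·7^4. Digit sequence: (0, 2, 3, 3, 2).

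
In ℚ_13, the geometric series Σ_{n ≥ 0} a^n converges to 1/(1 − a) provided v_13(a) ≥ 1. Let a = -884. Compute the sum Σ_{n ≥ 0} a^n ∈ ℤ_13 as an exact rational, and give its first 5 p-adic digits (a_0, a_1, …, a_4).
Σ a^n = 1/(1 − a) = 1/885;  first 5 digits = (1, 10, 3, 3, 10)

v_13(a) = 1 ≥ 1, so the series converges in ℤ_13 to 1/(1 − a) = 1/(1 − (-884)) = 1/885. Expand this rational in ℤ_13: compute digits iteratively via d_i = x_i mod 13, x_{i+1} = (x_i − d_i)/13. The first 5 digits are (1, 10, 3, 3, 10).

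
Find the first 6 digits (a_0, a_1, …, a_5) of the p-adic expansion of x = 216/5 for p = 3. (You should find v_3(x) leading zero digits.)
(a_0, …, a_5) = (0, 0, 0, 1, 2, 0)

v_3(216/5) = 3, so a_0 = ... = a_2 = 0. Factor out: x = 3^3 · u with u = 8/5 a unit in ℤ_3. Expand u iteratively via a_{v+i} = u_i mod 3, u_{i+1} = (u_i − a_{v+i})/3:
  u_0 = 8/5;  a_3 = 1;  u_1 = (u_0 − 1)/3 = 1/5
  u_1 = 1/5;  a_4 = 2;  u_2 = (u_1 − 2)/3 = -3/5
  u_2 = -3/5;  a_5 = 0;  u_3 = (u_2 − 0)/3 = -1/5
Digits: (0, 0, 0, 1, 2, 0).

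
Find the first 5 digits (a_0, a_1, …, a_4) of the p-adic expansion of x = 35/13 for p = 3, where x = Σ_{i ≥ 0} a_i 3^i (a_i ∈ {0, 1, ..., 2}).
(a_0, …, a_4) = (2, 0, 1, 2, 2)

v_3(35/13) = 0 (numerator and denominator both coprime to 3), so x ∈ ℤ_3^×. Compute digits iteratively via a_i = x_i mod 3, x_{i+1} = (x_i − a_i)/3, with x_0 = x:
  x_0 = 35/13;  a_0 = 2;  x_1 = (x_0 − 2)/3 = 3/13
  x_1 = 3/13;  a_1 = 0;  x_2 = (x_1 − 0)/3 = 1/13
  x_2 = 1/13;  a_2 = 1;  x_3 = (x_2 − 1)/3 = -4/13
  x_3 = -4/13;  a_3 = 2;  x_4 = (x_3 − 2)/3 = -10/13
  x_4 = -10/13;  a_4 = 2;  x_5 = (x_4 − 2)/3 = -12/13
Digits: (2, 0, 1, 2, 2).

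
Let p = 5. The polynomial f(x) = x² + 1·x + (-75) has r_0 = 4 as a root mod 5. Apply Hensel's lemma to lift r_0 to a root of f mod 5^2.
r_1 = 24 (mod 25)

Hensel: r_{i+1} = r_i − f(r_i)·(f′(r_i))^{-1} mod 5^{i+2}, f′(x) = 2x + 1. Iterate:
  r_0 = 4 (mod 5)
  r_1 = 24 (mod 25)
Final: r = 24 satisfies f(r) ≡ 0 mod 5^2.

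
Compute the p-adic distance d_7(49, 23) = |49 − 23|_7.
d_7(49, 23) = 1

Step 1 — x − y = 49 − 23 = 26. Step 2 — v_7(26) = 0 (factor: 26 = (7^0 · 26); the sign does not affect v_p). Step 3 — |x − y|_7 = 7^{0} = 1.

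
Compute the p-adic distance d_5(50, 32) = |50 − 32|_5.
d_5(50, 32) = 1

Step 1 — x − y = 50 − 32 = 18. Step 2 — v_5(18) = 0 (factor: 18 = (5^0 · 18); the sign does not affect v_p). Step 3 — |x − y|_5 = 5^{0} = 1.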